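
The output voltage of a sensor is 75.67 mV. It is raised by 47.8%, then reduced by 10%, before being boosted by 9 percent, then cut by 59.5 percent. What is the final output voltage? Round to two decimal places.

After the 47.8% increase: 75.67 × 1.478 = 111.84026.
After the 10% decrease: 111.84026 × 0.9 = 100.656234.
Apply the 9% increase: 100.656234 × 1.09 = 109.71529506.
After the 59.5% decrease: 109.71529506 × 0.405 = 44.4346944993 ≈ 44.43.

44.43 mV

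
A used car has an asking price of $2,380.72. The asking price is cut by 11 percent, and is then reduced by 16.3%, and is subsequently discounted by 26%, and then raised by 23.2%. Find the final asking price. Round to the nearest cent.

Apply the 11% decrease: $2,380.72 × 0.89 = $2118.8408.
Apply the 16.3% decrease: $2118.8408 × 0.837 = $1773.4697496.
26% decrease: $1773.4697496 × 0.74 = $1312.367614704.
After the 23.2% increase: $1312.367614704 × 1.232 = $1616.836901315328 ≈ $1,616.84.

$1,616.84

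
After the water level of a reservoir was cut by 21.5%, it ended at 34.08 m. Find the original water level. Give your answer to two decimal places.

The overall multiplier applied was 0.785.
So the original water level was 34.08 ÷ 0.785 ≈ 43.41 m.

43.41 m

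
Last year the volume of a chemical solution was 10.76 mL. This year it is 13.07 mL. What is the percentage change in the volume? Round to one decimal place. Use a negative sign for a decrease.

21.5%

Change: 13.07 − 10.76 = 2.31.
Relative to the original: 2.31 ÷ 10.76 ≈ 21.5%.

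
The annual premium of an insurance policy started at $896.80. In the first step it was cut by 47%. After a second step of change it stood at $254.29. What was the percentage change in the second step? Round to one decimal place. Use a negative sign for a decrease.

After the first step: $896.80 × 0.53 = $475.304.
Second-step multiplier: $254.29 ÷ $475.304 ≈ 0.535.
That is a change of -46.5%.

-46.5%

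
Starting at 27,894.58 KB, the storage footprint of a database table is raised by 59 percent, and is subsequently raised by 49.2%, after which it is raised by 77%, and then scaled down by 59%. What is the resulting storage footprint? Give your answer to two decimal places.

Each change multiplies by a factor: 1.59 × 1.492 × 1.77 × 0.41 = 1.721563596.
27,894.58 × 1.721563596 = 48022.29345370968 ≈ 48,022.29.

48,022.29 KB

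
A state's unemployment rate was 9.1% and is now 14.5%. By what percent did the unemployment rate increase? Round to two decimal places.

59.34%

The change is 14.5 − 9.1 = 5.4 percentage points.
Relative to the original 9.1%, that is 5.4 ÷ 9.1 ≈ 59.34%.
So the unemployment rate rose by 59.34%.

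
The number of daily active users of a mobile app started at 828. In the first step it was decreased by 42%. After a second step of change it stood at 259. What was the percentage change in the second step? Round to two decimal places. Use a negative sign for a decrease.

-46.07%

After the first step: 828 × 0.58 = 480.24.
Second-step multiplier: 259 ÷ 480.24 ≈ 0.539314.
That is a change of -46.07%.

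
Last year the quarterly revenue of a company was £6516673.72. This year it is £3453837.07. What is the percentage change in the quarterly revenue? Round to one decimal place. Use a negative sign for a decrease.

Change: £3453837.07 − £6516673.72 = -£3062836.65.
Relative to the original: -£3062836.65 ÷ £6516673.72 ≈ -47.0%.

-47.0%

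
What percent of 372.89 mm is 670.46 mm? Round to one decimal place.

670.46 mm ÷ 372.89 mm ≈ 179.8%.

179.8%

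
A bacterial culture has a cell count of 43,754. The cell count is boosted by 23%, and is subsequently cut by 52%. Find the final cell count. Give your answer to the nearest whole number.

25,832

Each change multiplies by a factor: 1.23 × 0.48 = 0.5904.
43,754 × 0.5904 = 25832.3616 ≈ 25,832.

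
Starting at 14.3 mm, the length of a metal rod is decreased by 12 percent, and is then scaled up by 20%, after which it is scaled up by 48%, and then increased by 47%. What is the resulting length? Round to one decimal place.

32.9 mm

Each change multiplies by a factor: 0.88 × 1.2 × 1.48 × 1.47 = 2.2974336.
14.3 × 2.2974336 = 32.85330048 ≈ 32.9.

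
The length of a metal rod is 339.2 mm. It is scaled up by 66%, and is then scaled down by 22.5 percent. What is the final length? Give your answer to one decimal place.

Each change multiplies by a factor: 1.66 × 0.775 = 1.2865.
339.2 × 1.2865 = 436.3808 ≈ 436.4.

436.4 mm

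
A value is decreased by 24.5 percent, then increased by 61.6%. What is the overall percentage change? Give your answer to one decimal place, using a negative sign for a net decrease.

A 24.5% decrease multiplies by 0.755.
Then a 61.6% increase: 0.755 × 1.616 = 1.22008.
Overall factor 1.22008, i.e. 22.0%.

22.0%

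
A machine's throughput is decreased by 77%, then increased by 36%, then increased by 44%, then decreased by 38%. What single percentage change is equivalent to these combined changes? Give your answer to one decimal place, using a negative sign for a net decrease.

-72.1%

A 77% decrease multiplies by 0.23.
Then a 36% increase: 0.23 × 1.36 = 0.3128.
Then a 44% increase: 0.3128 × 1.44 = 0.450432.
Then a 38% decrease: 0.450432 × 0.62 = 0.27926784.
Overall factor 0.27926784, i.e. -72.1%.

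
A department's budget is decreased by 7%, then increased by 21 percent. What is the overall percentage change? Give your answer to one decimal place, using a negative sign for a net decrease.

The combined multiplier is 0.93 × 1.21 = 1.1253.
That corresponds to an increase of 12.5%.

12.5%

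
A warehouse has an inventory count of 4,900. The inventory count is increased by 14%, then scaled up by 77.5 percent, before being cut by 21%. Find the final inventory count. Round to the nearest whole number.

7,833

Each change multiplies by a factor: 1.14 × 1.775 × 0.79 = 1.598565.
4,900 × 1.598565 = 7832.9685 ≈ 7,833.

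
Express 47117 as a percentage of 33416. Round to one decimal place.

141.0%

47117 ÷ 33416 ≈ 141.0%.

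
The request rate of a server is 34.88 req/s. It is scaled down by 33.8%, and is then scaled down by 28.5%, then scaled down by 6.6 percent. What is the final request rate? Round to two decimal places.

15.42 req/s

Each change multiplies by a factor: 0.662 × 0.715 × 0.934 = 0.44209022.
34.88 × 0.44209022 = 15.4201068736 ≈ 15.42.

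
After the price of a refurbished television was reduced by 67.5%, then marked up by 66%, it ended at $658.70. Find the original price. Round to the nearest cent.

The overall multiplier applied was 0.325 × 1.66 = 0.5395.
So the original price was $658.70 ÷ 0.5395 ≈ $1,220.95.

$1,220.95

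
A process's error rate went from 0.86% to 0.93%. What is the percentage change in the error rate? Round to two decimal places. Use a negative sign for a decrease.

The change is 0.93 − 0.86 = 0.07 percentage points.
Relative to the original 0.86%, that is 0.07 ÷ 0.86 ≈ 8.14%.

8.14%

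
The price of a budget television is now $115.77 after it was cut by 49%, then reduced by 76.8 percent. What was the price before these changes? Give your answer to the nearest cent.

$978.45

The overall multiplier applied was 0.51 × 0.232 = 0.11832.
So the original price was $115.77 ÷ 0.11832 ≈ $978.45.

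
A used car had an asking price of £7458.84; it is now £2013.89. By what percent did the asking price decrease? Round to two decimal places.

Change: £2013.89 − £7458.84 = -£5444.95.
Relative to the original: -£5444.95 ÷ £7458.84 ≈ -73.00%.
So the asking price decreased by 73.00%.

73.00%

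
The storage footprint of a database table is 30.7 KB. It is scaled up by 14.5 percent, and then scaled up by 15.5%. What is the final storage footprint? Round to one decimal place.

14.5% increase: 30.7 × 1.145 = 35.1515.
After the 15.5% increase: 35.1515 × 1.155 = 40.5999825 ≈ 40.6.

40.6 KB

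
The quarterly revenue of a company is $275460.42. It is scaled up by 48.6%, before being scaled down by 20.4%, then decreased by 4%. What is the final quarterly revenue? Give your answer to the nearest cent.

$312796.81

Apply the 48.6% increase: $275460.42 × 1.486 = $409334.18412.
20.4% decrease: $409334.18412 × 0.796 = $325830.01055952.
4% decrease: $325830.01055952 × 0.96 = $312796.8101371392 ≈ $312796.81.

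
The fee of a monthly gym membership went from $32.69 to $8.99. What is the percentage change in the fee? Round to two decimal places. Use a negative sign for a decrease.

-72.50%

Change: $8.99 − $32.69 = -$23.70.
Relative to the original: -$23.70 ÷ $32.69 ≈ -72.50%.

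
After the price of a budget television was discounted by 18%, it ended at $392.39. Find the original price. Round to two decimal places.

$478.52

The overall multiplier applied was 0.82.
So the original price was $392.39 ÷ 0.82 ≈ $478.52.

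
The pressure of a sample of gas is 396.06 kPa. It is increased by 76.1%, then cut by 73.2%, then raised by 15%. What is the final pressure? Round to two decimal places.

Each change multiplies by a factor: 1.761 × 0.268 × 1.15 = 0.5427402.
396.06 × 0.5427402 = 214.957683612 ≈ 214.96.

214.96 kPa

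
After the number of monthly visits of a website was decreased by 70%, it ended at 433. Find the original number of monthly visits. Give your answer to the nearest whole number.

1,443

The overall multiplier applied was 0.3.
So the original number of monthly visits was 433 ÷ 0.3 ≈ 1,443.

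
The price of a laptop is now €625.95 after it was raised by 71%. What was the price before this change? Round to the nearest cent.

€366.05

The overall multiplier applied was 1.71.
So the original price was €625.95 ÷ 1.71 ≈ €366.05.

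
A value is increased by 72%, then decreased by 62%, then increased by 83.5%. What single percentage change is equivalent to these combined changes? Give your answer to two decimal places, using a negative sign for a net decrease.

A 72% increase multiplies by 1.72.
Then a 62% decrease: 1.72 × 0.38 = 0.6536.
Then an 83.5% increase: 0.6536 × 1.835 = 1.199356.
Overall factor 1.199356, i.e. 19.94%.

19.94%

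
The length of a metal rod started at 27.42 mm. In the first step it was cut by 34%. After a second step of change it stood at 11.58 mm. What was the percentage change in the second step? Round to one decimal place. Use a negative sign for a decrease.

After the first step: 27.42 × 0.66 = 18.0972.
Second-step multiplier: 11.58 ÷ 18.0972 ≈ 0.63988.
That is a change of -36.0%.

-36.0%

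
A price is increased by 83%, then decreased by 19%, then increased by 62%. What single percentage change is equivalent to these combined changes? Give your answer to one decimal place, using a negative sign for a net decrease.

The combined multiplier is 1.83 × 0.81 × 1.62 = 2.401326.
That corresponds to an increase of 140.1%.

140.1%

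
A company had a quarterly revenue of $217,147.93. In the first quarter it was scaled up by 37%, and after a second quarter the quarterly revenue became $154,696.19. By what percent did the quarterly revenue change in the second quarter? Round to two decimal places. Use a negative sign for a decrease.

-48.00%

After the first quarter: $217,147.93 × 1.37 = $297492.6641.
Second-quarter multiplier: $154,696.19 ÷ $297492.6641 ≈ 0.52.
That is a change of -48.00%.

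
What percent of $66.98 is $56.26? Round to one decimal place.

$56.26 ÷ $66.98 ≈ 84.0%.

84.0%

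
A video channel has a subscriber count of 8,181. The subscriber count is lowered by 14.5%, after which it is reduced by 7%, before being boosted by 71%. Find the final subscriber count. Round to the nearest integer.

11,124

Each change multiplies by a factor: 0.855 × 0.93 × 1.71 = 1.3597065.
8,181 × 1.3597065 = 11123.7588765 ≈ 11,124.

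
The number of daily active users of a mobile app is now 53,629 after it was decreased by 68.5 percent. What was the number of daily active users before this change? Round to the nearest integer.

The overall multiplier applied was 0.315.
So the original number of daily active users was 53,629 ÷ 0.315 ≈ 170,251.

170,251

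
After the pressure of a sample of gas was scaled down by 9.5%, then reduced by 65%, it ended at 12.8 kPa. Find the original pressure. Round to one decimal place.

40.4 kPa

The overall multiplier applied was 0.905 × 0.35 = 0.31675.
So the original pressure was 12.8 ÷ 0.31675 ≈ 40.4 kPa.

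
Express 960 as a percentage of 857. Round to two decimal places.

112.02%

960 ÷ 857 ≈ 112.02%.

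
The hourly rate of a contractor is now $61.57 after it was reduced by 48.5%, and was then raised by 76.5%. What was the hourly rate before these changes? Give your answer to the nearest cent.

$67.74

Undoing the 76.5% increase: $61.57 ÷ 1.765 ≈ $34.883853.
Undoing the 48.5% decrease: $34.883853 ÷ 0.515 ≈ $67.74.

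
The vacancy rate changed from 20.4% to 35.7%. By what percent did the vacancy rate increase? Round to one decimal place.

75.0%

The change is 35.7 − 20.4 = 15.3 percentage points.
Relative to the original 20.4%, that is 15.3 ÷ 20.4 = 75.0%.
So the vacancy rate rose by 75.0%.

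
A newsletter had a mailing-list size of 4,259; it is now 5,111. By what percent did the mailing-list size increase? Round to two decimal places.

Change: 5,111 − 4,259 = 852.
Relative to the original: 852 ÷ 4,259 ≈ 20.00%.
So the mailing-list size increased by 20.00%.

20.00%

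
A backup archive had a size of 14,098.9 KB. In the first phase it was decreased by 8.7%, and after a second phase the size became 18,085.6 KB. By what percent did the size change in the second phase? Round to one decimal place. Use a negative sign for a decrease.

40.5%

After the first phase: 14,098.9 × 0.913 = 12872.2957.
Second-phase multiplier: 18,085.6 ÷ 12872.2957 ≈ 1.405.
That is a change of 40.5%.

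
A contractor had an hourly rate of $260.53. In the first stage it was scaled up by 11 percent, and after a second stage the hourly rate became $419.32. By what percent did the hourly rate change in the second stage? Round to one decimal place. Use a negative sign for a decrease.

After the first stage: $260.53 × 1.11 = $289.1883.
Second-stage multiplier: $419.32 ÷ $289.1883 ≈ 1.44999.
That is a change of 45.0%.

45.0%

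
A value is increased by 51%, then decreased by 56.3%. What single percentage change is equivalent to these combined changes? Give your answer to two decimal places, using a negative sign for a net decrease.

The combined multiplier is 1.51 × 0.437 = 0.65987.
That corresponds to a decrease of 34.01%.

-34.01%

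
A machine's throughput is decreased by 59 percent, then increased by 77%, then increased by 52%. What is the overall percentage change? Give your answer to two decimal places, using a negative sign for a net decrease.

10.31%

The combined multiplier is 0.41 × 1.77 × 1.52 = 1.103064.
That corresponds to an increase of 10.31%.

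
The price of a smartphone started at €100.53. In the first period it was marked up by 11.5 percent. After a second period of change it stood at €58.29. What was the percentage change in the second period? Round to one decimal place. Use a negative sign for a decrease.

-48.0%

After the first period: €100.53 × 1.115 = €112.09095.
Second-period multiplier: €58.29 ÷ €112.09095 ≈ 0.52002.
That is a change of -48.0%.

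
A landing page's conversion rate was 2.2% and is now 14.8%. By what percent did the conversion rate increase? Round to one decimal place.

572.7%

The change is 14.8 − 2.2 = 12.6 percentage points.
Relative to the original 2.2%, that is 12.6 ÷ 2.2 ≈ 572.7%.
So the conversion rate rose by 572.7%.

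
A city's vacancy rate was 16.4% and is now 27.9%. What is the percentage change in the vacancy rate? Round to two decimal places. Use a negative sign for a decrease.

70.12%

The change is 27.9 − 16.4 = 11.5 percentage points.
Relative to the original 16.4%, that is 11.5 ÷ 16.4 ≈ 70.12%.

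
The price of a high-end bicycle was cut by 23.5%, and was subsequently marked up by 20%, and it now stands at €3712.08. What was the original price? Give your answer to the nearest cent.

€4043.66

The overall multiplier applied was 0.765 × 1.2 = 0.918.
So the original price was €3712.08 ÷ 0.918 ≈ €4043.66.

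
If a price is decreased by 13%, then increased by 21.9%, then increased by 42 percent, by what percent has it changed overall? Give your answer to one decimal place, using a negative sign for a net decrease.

50.6%

A 13% decrease multiplies by 0.87.
Then a 21.9% increase: 0.87 × 1.219 = 1.06053.
Then a 42% increase: 1.06053 × 1.42 = 1.5059526.
Overall factor 1.5059526, i.e. 50.6%.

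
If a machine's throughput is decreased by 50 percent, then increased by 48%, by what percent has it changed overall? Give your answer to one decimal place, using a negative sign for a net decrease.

A 50% decrease multiplies by 0.5.
Then a 48% increase: 0.5 × 1.48 = 0.74.
Overall factor 0.74, i.e. -26.0%.

-26.0%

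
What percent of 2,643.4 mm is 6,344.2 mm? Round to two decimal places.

6,344.2 mm ÷ 2,643.4 mm ≈ 240.00%.

240.00%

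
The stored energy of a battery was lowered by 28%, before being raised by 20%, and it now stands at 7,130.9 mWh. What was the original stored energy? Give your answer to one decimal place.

Undoing the 20% increase: 7,130.9 ÷ 1.2 ≈ 5942.416667.
Undoing the 28% decrease: 5942.416667 ÷ 0.72 ≈ 8,253.4 mWh.

8,253.4 mWh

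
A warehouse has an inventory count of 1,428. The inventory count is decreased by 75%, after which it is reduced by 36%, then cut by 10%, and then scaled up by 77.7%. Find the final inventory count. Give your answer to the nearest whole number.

Each change multiplies by a factor: 0.25 × 0.64 × 0.9 × 1.777 = 0.255888.
1,428 × 0.255888 = 365.408064 ≈ 365.

365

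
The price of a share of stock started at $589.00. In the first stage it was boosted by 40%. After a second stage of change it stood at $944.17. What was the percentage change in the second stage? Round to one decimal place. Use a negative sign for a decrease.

14.5%

After the first stage: $589.00 × 1.4 = $824.6.
Second-stage multiplier: $944.17 ÷ $824.6 ≈ 1.145.
That is a change of 14.5%.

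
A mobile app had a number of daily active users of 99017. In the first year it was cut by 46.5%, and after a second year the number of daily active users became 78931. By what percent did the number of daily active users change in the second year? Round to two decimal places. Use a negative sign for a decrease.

49.00%

After the first year: 99017 × 0.535 = 52974.095.
Second-year multiplier: 78931 ÷ 52974.095 ≈ 1.489992.
That is a change of 49.00%.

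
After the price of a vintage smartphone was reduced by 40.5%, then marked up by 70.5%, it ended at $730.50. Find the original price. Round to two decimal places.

$720.08

The overall multiplier applied was 0.595 × 1.705 = 1.014475.
So the original price was $730.50 ÷ 1.014475 ≈ $720.08.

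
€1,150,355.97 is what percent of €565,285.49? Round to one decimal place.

203.5%

€1,150,355.97 ÷ €565,285.49 ≈ 203.5%.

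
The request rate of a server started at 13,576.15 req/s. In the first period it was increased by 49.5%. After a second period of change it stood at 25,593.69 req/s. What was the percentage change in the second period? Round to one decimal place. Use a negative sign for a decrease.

26.1%

After the first period: 13,576.15 × 1.495 = 20296.34425.
Second-period multiplier: 25,593.69 ÷ 20296.34425 ≈ 1.261.
That is a change of 26.1%.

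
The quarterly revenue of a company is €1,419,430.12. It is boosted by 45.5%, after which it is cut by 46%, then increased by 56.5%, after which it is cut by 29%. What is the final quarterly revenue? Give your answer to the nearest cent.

Apply the 45.5% increase: €1,419,430.12 × 1.455 = €2065270.8246.
After the 46% decrease: €2065270.8246 × 0.54 = €1115246.245284.
After the 56.5% increase: €1115246.245284 × 1.565 = €1745360.37386946.
After the 29% decrease: €1745360.37386946 × 0.71 = €1239205.8654473166 ≈ €1,239,205.87.

€1,239,205.87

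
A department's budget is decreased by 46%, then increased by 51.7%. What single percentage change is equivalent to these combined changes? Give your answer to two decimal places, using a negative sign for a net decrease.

The combined multiplier is 0.54 × 1.517 = 0.81918.
That corresponds to a decrease of 18.08%.

-18.08%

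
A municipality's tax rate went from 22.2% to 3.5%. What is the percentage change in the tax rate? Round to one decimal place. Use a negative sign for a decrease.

The change is 3.5 − 22.2 = -18.7 percentage points.
Relative to the original 22.2%, that is -18.7 ÷ 22.2 ≈ -84.2%.

-84.2%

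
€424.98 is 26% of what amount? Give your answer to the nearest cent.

€1634.54

€424.98 ÷ 0.26 ≈ €1634.54.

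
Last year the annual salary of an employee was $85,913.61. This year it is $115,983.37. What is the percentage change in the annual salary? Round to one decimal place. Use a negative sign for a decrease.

35.0%

Change: $115,983.37 − $85,913.61 = $30,069.76.
Relative to the original: $30,069.76 ÷ $85,913.61 ≈ 35.0%.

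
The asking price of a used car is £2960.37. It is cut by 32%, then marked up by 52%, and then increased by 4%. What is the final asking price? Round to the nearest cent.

32% decrease: £2960.37 × 0.68 = £2013.0516.
After the 52% increase: £2013.0516 × 1.52 = £3059.838432.
4% increase: £3059.838432 × 1.04 = £3182.23196928 ≈ £3182.23.

£3182.23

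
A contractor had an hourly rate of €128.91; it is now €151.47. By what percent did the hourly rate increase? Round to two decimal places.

Change: €151.47 − €128.91 = €22.56.
Relative to the original: €22.56 ÷ €128.91 ≈ 17.50%.
So the hourly rate increased by 17.50%.

17.50%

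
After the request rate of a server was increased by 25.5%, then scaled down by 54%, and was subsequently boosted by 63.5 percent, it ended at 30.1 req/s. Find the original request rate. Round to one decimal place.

31.9 req/s

The overall multiplier applied was 1.255 × 0.46 × 1.635 = 0.9438855.
So the original request rate was 30.1 ÷ 0.9438855 ≈ 31.9 req/s.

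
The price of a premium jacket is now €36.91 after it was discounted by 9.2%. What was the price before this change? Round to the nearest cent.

The overall multiplier applied was 0.908.
So the original price was €36.91 ÷ 0.908 ≈ €40.65.

€40.65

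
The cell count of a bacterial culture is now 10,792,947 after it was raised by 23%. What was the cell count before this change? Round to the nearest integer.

The overall multiplier applied was 1.23.
So the original cell count was 10,792,947 ÷ 1.23 ≈ 8,774,754.

8,774,754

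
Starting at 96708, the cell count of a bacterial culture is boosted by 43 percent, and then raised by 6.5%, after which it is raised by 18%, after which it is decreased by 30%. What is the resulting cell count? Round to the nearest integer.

121654

Apply the 43% increase: 96708 × 1.43 = 138292.44.
Apply the 6.5% increase: 138292.44 × 1.065 = 147281.4486.
18% increase: 147281.4486 × 1.18 = 173792.109348.
30% decrease: 173792.109348 × 0.7 = 121654.4765436 ≈ 121654.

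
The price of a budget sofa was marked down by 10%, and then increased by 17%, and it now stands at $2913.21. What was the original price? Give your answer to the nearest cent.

The overall multiplier applied was 0.9 × 1.17 = 1.053.
So the original price was $2913.21 ÷ 1.053 ≈ $2766.58.

$2766.58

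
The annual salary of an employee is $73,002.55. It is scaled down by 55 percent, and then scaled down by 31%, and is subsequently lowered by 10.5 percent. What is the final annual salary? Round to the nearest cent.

$20,287.23

Each change multiplies by a factor: 0.45 × 0.69 × 0.895 = 0.2778975.
$73,002.55 × 0.2778975 = $20287.226138625 ≈ $20,287.23.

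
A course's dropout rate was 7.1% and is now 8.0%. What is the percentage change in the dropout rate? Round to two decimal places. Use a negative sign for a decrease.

The change is 8.0 − 7.1 = 0.9 percentage points.
Relative to the original 7.1%, that is 0.9 ÷ 7.1 ≈ 12.68%.

12.68%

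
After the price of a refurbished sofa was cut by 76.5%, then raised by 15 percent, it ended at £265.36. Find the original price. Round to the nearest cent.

£981.91

The overall multiplier applied was 0.235 × 1.15 = 0.27025.
So the original price was £265.36 ÷ 0.27025 ≈ £981.91.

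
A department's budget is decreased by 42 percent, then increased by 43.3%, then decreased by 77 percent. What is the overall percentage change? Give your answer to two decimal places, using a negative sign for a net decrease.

-80.88%

A 42% decrease multiplies by 0.58.
Then a 43.3% increase: 0.58 × 1.433 = 0.83114.
Then a 77% decrease: 0.83114 × 0.23 = 0.1911622.
Overall factor 0.1911622, i.e. -80.88%.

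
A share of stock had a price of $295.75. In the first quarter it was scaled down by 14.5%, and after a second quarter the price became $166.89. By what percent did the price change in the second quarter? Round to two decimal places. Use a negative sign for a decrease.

-34.00%

After the first quarter: $295.75 × 0.855 = $252.86625.
Second-quarter multiplier: $166.89 ÷ $252.86625 ≈ 0.659993.
That is a change of -34.00%.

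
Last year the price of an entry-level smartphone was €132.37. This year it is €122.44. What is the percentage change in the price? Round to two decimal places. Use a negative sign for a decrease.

-7.50%

Change: €122.44 − €132.37 = -€9.93.
Relative to the original: -€9.93 ÷ €132.37 ≈ -7.50%.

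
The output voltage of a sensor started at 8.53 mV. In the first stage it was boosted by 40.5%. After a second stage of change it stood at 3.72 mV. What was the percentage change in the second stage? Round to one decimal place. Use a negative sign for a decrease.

After the first stage: 8.53 × 1.405 = 11.98465.
Second-stage multiplier: 3.72 ÷ 11.98465 ≈ 0.3104.
That is a change of -69.0%.

-69.0%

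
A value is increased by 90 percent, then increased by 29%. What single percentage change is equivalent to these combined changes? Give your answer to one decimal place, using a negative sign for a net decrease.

The combined multiplier is 1.9 × 1.29 = 2.451.
That corresponds to an increase of 145.1%.

145.1%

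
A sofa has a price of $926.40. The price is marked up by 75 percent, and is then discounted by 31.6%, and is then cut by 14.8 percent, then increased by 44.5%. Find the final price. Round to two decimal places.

75% increase: $926.40 × 1.75 = $1621.2.
After the 31.6% decrease: $1621.2 × 0.684 = $1108.9008.
Apply the 14.8% decrease: $1108.9008 × 0.852 = $944.7834816.
Apply the 44.5% increase: $944.7834816 × 1.445 = $1365.212130912 ≈ $1365.21.

$1365.21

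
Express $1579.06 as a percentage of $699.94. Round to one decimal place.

$1579.06 ÷ $699.94 ≈ 225.6%.

225.6%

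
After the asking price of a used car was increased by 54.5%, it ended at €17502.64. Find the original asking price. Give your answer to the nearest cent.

The overall multiplier applied was 1.545.
So the original asking price was €17502.64 ÷ 1.545 ≈ €11328.57.

€11328.57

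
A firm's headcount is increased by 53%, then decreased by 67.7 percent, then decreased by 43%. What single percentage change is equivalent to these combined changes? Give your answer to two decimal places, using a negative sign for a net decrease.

A 53% increase multiplies by 1.53.
Then a 67.7% decrease: 1.53 × 0.323 = 0.49419.
Then a 43% decrease: 0.49419 × 0.57 = 0.2816883.
Overall factor 0.2816883, i.e. -71.83%.

-71.83%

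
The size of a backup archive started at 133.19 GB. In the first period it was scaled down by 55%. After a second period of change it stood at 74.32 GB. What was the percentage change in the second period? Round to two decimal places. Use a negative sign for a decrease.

After the first period: 133.19 × 0.45 = 59.9355.
Second-period multiplier: 74.32 ÷ 59.9355 ≈ 1.24.
That is a change of 24.00%.

24.00%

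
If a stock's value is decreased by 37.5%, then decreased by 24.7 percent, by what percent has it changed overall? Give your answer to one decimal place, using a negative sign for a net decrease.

-52.9%

The combined multiplier is 0.625 × 0.753 = 0.470625.
That corresponds to a decrease of 52.9%.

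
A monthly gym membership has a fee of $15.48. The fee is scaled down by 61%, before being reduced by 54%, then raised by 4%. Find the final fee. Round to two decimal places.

$2.89

Each change multiplies by a factor: 0.39 × 0.46 × 1.04 = 0.186576.
$15.48 × 0.186576 = $2.88819648 ≈ $2.89.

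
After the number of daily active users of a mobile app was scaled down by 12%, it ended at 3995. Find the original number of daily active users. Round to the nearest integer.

4540

The overall multiplier applied was 0.88.
So the original number of daily active users was 3995 ÷ 0.88 ≈ 4540.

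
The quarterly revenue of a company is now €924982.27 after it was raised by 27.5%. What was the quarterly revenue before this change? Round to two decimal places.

€725476.29

The overall multiplier applied was 1.275.
So the original quarterly revenue was €924982.27 ÷ 1.275 ≈ €725476.29.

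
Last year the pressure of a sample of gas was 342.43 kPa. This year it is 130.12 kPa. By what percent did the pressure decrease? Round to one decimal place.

Change: 130.12 − 342.43 = -212.31.
Relative to the original: -212.31 ÷ 342.43 ≈ -62.0%.
So the pressure decreased by 62.0%.

62.0%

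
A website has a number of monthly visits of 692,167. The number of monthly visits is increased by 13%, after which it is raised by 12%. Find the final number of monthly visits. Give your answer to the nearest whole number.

876,007

After the 13% increase: 692,167 × 1.13 = 782148.71.
Apply the 12% increase: 782148.71 × 1.12 = 876006.5552 ≈ 876,007.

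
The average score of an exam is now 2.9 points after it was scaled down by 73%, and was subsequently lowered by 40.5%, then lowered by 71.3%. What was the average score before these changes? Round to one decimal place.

Undoing the 71.3% decrease: 2.9 ÷ 0.287 ≈ 10.10453.
Undoing the 40.5% decrease: 10.10453 ÷ 0.595 ≈ 16.982403.
Undoing the 73% decrease: 16.982403 ÷ 0.27 ≈ 62.9 points.

62.9 points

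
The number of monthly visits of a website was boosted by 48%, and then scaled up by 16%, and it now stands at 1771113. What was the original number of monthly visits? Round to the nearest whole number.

Undoing the 16% increase: 1771113 ÷ 1.16 ≈ 1526821.551724.
Undoing the 48% increase: 1526821.551724 ÷ 1.48 ≈ 1031636.

1031636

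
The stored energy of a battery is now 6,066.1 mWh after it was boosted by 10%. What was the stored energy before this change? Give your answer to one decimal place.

The overall multiplier applied was 1.1.
So the original stored energy was 6,066.1 ÷ 1.1 ≈ 5,514.6 mWh.

5,514.6 mWh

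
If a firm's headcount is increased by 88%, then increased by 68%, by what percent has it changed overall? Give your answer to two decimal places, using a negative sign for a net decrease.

An 88% increase multiplies by 1.88.
Then a 68% increase: 1.88 × 1.68 = 3.1584.
Overall factor 3.1584, i.e. 215.84%.

215.84%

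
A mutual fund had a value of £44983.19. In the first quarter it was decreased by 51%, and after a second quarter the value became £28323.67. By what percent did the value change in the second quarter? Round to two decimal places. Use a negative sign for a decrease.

28.50%

After the first quarter: £44983.19 × 0.49 = £22041.7631.
Second-quarter multiplier: £28323.67 ÷ £22041.7631 ≈ 1.285.
That is a change of 28.50%.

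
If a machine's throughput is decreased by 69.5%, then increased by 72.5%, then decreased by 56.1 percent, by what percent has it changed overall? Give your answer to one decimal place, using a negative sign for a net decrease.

-76.9%

The combined multiplier is 0.305 × 1.725 × 0.439 = 0.230968875.
That corresponds to a decrease of 76.9%.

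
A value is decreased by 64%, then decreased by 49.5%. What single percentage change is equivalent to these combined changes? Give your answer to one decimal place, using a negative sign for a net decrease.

-81.8%

The combined multiplier is 0.36 × 0.505 = 0.1818.
That corresponds to a decrease of 81.8%.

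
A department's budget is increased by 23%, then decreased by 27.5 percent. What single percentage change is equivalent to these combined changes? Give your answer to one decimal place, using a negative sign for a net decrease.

A 23% increase multiplies by 1.23.
Then a 27.5% decrease: 1.23 × 0.725 = 0.89175.
Overall factor 0.89175, i.e. -10.8%.

-10.8%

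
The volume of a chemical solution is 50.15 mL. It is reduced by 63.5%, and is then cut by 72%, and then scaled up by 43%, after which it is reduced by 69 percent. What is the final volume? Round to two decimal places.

2.27 mL

Apply the 63.5% decrease: 50.15 × 0.365 = 18.30475.
Apply the 72% decrease: 18.30475 × 0.28 = 5.12533.
Apply the 43% increase: 5.12533 × 1.43 = 7.3292219.
After the 69% decrease: 7.3292219 × 0.31 = 2.272058789 ≈ 2.27.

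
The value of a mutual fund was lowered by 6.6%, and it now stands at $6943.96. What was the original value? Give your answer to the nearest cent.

$7434.65

The overall multiplier applied was 0.934.
So the original value was $6943.96 ÷ 0.934 ≈ $7434.65.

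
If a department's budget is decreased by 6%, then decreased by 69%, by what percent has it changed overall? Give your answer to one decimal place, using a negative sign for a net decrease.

A 6% decrease multiplies by 0.94.
Then a 69% decrease: 0.94 × 0.31 = 0.2914.
Overall factor 0.2914, i.e. -70.9%.

-70.9%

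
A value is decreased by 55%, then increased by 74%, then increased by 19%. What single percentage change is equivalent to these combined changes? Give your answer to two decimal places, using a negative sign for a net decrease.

The combined multiplier is 0.45 × 1.74 × 1.19 = 0.93177.
That corresponds to a decrease of 6.82%.

-6.82%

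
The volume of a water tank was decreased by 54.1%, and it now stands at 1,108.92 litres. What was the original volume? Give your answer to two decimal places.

2,415.95 litres

The overall multiplier applied was 0.459.
So the original volume was 1,108.92 ÷ 0.459 ≈ 2,415.95 litres.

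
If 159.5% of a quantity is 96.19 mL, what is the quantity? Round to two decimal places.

96.19 mL ÷ 1.595 ≈ 60.31 mL.

60.31 mL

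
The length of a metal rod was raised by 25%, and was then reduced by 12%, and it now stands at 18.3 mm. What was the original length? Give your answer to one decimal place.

16.6 mm

The overall multiplier applied was 1.25 × 0.88 = 1.1.
So the original length was 18.3 ÷ 1.1 ≈ 16.6 mm.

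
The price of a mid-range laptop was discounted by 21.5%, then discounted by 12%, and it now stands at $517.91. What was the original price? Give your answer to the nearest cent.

The overall multiplier applied was 0.785 × 0.88 = 0.6908.
So the original price was $517.91 ÷ 0.6908 ≈ $749.72.

$749.72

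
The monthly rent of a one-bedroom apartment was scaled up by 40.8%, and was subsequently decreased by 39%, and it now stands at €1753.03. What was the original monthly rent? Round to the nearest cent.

Undoing the 39% decrease: €1753.03 ÷ 0.61 ≈ €2873.819672.
Undoing the 40.8% increase: €2873.819672 ÷ 1.408 ≈ €2041.07.

€2041.07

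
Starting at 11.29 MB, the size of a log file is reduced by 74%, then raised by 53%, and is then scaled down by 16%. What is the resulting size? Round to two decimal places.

3.77 MB

74% decrease: 11.29 × 0.26 = 2.9354.
Apply the 53% increase: 2.9354 × 1.53 = 4.491162.
16% decrease: 4.491162 × 0.84 = 3.77257608 ≈ 3.77.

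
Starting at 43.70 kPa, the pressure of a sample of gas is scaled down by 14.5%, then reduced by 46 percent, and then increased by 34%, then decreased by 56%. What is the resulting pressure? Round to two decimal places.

Apply the 14.5% decrease: 43.70 × 0.855 = 37.3635.
Apply the 46% decrease: 37.3635 × 0.54 = 20.17629.
Apply the 34% increase: 20.17629 × 1.34 = 27.0362286.
After the 56% decrease: 27.0362286 × 0.44 = 11.895940584 ≈ 11.90.

11.90 kPa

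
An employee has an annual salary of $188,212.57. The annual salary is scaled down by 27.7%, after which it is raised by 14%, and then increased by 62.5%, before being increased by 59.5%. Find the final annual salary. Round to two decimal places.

27.7% decrease: $188,212.57 × 0.723 = $136077.68811.
Apply the 14% increase: $136077.68811 × 1.14 = $155128.5644454.
After the 62.5% increase: $155128.5644454 × 1.625 = $252083.917223775.
Apply the 59.5% increase: $252083.917223775 × 1.595 = $402073.847971921125 ≈ $402,073.85.

$402,073.85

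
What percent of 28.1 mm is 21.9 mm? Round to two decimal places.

21.9 mm ÷ 28.1 mm ≈ 77.94%.

77.94%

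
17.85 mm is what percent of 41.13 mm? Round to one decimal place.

43.4%

17.85 mm ÷ 41.13 mm ≈ 43.4%.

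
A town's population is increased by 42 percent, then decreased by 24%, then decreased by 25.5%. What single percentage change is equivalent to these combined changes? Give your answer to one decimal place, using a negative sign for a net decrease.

-19.6%

The combined multiplier is 1.42 × 0.76 × 0.745 = 0.804004.
That corresponds to a decrease of 19.6%.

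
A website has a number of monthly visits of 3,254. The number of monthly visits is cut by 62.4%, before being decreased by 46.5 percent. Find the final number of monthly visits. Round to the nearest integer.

62.4% decrease: 3,254 × 0.376 = 1223.504.
Apply the 46.5% decrease: 1223.504 × 0.535 = 654.57464 ≈ 655.

655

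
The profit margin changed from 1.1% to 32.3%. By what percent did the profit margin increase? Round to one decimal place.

The change is 32.3 − 1.1 = 31.2 percentage points.
Relative to the original 1.1%, that is 31.2 ÷ 1.1 ≈ 2836.4%.
So the profit margin rose by 2836.4%.

2836.4%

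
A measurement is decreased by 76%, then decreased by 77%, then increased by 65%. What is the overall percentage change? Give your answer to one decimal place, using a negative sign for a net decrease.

A 76% decrease multiplies by 0.24.
Then a 77% decrease: 0.24 × 0.23 = 0.0552.
Then a 65% increase: 0.0552 × 1.65 = 0.09108.
Overall factor 0.09108, i.e. -90.9%.

-90.9%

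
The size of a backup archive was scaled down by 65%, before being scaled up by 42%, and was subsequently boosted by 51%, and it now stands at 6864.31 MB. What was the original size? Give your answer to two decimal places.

9146.68 MB

Undoing the 51% increase: 6864.31 ÷ 1.51 ≈ 4545.900662.
Undoing the 42% increase: 4545.900662 ÷ 1.42 ≈ 3201.338494.
Undoing the 65% decrease: 3201.338494 ÷ 0.35 ≈ 9146.68 MB.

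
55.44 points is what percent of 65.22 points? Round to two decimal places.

55.44 points ÷ 65.22 points ≈ 85.00%.

85.00%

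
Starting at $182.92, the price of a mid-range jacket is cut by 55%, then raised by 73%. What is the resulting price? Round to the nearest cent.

$142.40

Each change multiplies by a factor: 0.45 × 1.73 = 0.7785.
$182.92 × 0.7785 = $142.40322 ≈ $142.40.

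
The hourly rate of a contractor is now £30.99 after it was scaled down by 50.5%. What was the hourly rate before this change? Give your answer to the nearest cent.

The overall multiplier applied was 0.495.
So the original hourly rate was £30.99 ÷ 0.495 ≈ £62.61.

£62.61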